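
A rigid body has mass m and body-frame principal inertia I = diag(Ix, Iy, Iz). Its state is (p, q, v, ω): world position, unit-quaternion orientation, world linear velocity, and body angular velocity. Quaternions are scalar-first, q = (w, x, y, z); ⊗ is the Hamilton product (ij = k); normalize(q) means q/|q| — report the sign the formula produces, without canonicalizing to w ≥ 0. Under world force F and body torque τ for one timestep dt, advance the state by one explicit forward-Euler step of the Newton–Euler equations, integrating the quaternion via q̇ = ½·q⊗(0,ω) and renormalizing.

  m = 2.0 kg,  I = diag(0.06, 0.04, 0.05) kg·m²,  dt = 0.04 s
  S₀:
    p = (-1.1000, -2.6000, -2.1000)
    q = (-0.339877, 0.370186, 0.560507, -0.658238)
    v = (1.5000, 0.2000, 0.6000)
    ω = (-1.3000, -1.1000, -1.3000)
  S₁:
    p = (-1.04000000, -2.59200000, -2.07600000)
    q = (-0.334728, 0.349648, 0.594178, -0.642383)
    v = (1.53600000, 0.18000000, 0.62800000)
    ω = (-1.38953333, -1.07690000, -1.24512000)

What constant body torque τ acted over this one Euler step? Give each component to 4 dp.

τ = (-0.1200, 0.0400, 0.0400)

Δω = ω₁−ω₀ = (-0.08953333, 0.02310000, 0.05488000)
applied torque τ = (-0.1200, 0.0400, 0.0400)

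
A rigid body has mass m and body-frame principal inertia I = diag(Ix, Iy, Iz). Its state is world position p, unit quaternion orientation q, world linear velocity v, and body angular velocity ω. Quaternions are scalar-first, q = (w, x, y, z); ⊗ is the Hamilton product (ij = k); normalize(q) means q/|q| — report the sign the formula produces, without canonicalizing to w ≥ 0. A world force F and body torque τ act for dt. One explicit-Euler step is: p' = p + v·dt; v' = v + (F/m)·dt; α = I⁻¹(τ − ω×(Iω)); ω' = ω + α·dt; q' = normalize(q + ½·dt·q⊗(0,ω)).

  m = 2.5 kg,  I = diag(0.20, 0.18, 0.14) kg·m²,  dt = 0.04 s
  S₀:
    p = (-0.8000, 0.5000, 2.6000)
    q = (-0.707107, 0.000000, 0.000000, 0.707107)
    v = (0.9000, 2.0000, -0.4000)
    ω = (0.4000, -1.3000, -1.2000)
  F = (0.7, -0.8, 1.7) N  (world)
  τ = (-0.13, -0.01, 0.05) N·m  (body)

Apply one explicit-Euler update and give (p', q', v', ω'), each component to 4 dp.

p' = (-0.7640, 0.5800, 2.5840)
q' = (-0.6897, 0.0127, 0.0240, 0.7236)
v' = (0.9112, 1.9872, -0.3728)
ω' = (0.3865, -1.2958, -1.1887)

linear accel F/m = (0.2800, -0.3200, 0.6800)
p' = p + v·dt = (-0.7640, 0.5800, 2.5840)
v + (F/m)dt = (0.9112, 1.9872, -0.3728)
(τ − ω×Iω)/I = (-0.3380, 0.1044, 0.2829)
ω + α·dt = (0.3865, -1.2958, -1.1887)
2q̇ = q⊗(0,ω) = (0.8485284, 0.6363963, 1.2020819, 0.8485284)
q + ½dt·q⊗(0,ω), renormalized = (-0.6897, 0.0127, 0.0240, 0.7236)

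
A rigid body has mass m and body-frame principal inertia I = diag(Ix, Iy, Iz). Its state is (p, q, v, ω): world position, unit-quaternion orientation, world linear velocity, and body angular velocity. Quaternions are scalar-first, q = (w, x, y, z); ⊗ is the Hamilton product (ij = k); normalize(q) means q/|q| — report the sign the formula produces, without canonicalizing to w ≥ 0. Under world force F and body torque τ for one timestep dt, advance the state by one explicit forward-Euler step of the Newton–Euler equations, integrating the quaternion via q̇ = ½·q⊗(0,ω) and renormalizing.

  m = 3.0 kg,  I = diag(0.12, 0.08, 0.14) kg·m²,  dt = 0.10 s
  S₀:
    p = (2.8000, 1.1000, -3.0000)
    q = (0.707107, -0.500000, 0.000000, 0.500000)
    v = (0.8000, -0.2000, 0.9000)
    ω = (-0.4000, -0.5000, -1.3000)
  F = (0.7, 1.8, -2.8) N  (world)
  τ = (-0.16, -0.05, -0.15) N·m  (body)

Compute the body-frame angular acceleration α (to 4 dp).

ω×(Iω) gyroscopic = (0.0390, -0.0104, -0.0080)
angular accel α = (-1.6583, -0.4950, -1.0143)

α = (-1.6583, -0.4950, -1.0143)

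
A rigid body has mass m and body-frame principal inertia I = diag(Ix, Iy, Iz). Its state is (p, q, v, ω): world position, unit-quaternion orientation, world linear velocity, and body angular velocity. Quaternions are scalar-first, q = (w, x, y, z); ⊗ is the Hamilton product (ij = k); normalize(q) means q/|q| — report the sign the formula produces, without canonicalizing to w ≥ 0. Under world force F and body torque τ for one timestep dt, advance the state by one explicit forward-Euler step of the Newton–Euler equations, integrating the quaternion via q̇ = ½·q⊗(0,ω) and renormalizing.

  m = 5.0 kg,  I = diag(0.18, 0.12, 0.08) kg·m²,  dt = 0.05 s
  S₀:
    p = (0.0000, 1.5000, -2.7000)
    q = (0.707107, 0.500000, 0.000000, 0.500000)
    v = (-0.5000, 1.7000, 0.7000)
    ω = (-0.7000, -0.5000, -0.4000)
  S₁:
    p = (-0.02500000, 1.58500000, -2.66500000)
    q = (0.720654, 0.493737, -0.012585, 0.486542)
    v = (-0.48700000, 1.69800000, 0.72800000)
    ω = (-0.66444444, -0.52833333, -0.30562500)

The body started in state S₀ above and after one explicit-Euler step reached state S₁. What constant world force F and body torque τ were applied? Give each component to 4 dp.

F = (1.3000, -0.2000, 2.8000)
τ = (0.1200, -0.0400, 0.1300)

Δω = ω₁−ω₀ = (0.03555556, -0.02833333, 0.09437500)
τ = I·(Δω/dt) + ω₀×(Iω₀) = (0.1200, -0.0400, 0.1300)
velocity change Δv = (0.01300000, -0.00200000, 0.02800000)
applied force F = (1.3000, -0.2000, 2.8000)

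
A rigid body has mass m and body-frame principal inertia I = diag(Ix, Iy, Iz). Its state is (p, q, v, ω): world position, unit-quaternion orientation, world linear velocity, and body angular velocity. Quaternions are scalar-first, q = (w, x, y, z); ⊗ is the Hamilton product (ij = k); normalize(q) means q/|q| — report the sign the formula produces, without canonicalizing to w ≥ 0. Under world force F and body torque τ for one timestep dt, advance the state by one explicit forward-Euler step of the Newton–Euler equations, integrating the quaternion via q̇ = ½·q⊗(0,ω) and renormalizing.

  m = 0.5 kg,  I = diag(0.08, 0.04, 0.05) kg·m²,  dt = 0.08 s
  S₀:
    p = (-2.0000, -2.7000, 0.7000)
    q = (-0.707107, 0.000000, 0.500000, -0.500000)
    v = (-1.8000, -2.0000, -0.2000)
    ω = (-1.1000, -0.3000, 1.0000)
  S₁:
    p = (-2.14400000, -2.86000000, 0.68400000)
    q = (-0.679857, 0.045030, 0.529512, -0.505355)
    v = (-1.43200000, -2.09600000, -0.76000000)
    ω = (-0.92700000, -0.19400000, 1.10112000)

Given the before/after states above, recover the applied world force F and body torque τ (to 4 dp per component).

rate change Δω = (0.17300000, 0.10600000, 0.10112000)
precession coupling = (-0.0030, -0.0330, -0.0132)
I·α + gyro = (0.1700, 0.0200, 0.0500)
v₁ − v₀ = (0.36800000, -0.09600000, -0.56000000)
applied force F = (2.3000, -0.6000, -3.5000)

F = (2.3000, -0.6000, -3.5000)
τ = (0.1700, 0.0200, 0.0500)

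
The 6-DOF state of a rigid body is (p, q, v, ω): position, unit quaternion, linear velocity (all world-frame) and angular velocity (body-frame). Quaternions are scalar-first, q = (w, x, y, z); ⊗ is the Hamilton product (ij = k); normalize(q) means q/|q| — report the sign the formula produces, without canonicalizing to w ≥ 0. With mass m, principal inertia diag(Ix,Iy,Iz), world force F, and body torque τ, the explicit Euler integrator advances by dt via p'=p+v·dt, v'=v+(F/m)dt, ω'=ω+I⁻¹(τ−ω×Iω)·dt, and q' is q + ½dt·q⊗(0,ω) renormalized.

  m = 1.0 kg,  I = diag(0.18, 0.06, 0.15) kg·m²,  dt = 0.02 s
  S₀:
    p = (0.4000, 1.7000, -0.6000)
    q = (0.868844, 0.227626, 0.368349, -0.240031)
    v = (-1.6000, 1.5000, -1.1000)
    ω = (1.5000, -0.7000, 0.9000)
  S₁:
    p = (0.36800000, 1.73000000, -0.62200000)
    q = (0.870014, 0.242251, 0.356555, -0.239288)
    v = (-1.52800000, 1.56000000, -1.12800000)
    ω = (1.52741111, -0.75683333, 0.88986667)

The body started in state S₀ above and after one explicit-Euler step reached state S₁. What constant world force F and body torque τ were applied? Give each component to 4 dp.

ω₁ − ω₀ = (0.02741111, -0.05683333, -0.01013333)
τ = I·(Δω/dt) + ω₀×(Iω₀) = (0.1900, -0.1300, 0.0500)
Δv = v₁−v₀ = (0.07200000, 0.06000000, -0.02800000)
m·(v₁−v₀)/dt = (3.6000, 3.0000, -1.4000)

F = (3.6000, 3.0000, -1.4000)
τ = (0.1900, -0.1300, 0.0500)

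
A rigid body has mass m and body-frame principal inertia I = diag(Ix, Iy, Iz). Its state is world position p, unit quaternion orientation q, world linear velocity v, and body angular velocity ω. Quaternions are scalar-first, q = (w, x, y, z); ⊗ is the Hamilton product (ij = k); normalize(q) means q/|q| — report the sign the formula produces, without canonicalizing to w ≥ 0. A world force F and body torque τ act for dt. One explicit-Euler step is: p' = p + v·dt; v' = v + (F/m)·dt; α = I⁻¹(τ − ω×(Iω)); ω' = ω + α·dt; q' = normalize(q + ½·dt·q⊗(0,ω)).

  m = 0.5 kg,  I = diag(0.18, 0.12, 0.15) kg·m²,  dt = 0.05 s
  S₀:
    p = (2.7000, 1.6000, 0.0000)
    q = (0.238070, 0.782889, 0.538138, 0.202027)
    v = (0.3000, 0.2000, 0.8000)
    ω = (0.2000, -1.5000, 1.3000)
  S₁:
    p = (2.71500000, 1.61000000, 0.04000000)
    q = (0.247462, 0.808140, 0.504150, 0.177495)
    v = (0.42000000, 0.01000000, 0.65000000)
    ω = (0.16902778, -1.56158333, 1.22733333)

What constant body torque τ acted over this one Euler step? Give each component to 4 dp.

Δω = ω₁−ω₀ = (-0.03097222, -0.06158333, -0.07266667)
I·α + gyro = (-0.1700, -0.1400, -0.2000)

τ = (-0.1700, -0.1400, -0.2000)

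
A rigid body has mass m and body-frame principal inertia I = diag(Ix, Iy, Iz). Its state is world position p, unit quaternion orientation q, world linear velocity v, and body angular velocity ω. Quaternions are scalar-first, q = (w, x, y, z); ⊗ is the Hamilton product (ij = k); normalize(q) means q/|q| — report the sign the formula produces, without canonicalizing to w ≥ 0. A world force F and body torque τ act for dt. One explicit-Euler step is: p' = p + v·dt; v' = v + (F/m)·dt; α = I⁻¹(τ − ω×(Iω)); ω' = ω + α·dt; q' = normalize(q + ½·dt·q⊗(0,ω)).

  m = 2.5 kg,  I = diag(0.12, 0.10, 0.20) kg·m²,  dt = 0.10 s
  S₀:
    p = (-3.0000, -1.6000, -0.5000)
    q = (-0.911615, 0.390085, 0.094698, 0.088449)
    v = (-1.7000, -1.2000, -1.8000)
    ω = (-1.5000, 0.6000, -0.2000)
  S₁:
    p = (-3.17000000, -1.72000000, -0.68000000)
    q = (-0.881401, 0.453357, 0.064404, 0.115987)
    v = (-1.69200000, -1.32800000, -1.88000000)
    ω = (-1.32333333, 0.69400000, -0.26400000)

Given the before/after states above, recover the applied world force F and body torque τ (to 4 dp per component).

F = (0.2000, -3.2000, -2.0000)
τ = (0.2000, 0.0700, -0.1100)

v₁ − v₀ = (0.00800000, -0.12800000, -0.08000000)
m·(v₁−v₀)/dt = (0.2000, -3.2000, -2.0000)
Δω = ω₁−ω₀ = (0.17666667, 0.09400000, -0.06400000)
precession coupling = (-0.0120, -0.0240, 0.0180)
I·α + gyro = (0.2000, 0.0700, -0.1100)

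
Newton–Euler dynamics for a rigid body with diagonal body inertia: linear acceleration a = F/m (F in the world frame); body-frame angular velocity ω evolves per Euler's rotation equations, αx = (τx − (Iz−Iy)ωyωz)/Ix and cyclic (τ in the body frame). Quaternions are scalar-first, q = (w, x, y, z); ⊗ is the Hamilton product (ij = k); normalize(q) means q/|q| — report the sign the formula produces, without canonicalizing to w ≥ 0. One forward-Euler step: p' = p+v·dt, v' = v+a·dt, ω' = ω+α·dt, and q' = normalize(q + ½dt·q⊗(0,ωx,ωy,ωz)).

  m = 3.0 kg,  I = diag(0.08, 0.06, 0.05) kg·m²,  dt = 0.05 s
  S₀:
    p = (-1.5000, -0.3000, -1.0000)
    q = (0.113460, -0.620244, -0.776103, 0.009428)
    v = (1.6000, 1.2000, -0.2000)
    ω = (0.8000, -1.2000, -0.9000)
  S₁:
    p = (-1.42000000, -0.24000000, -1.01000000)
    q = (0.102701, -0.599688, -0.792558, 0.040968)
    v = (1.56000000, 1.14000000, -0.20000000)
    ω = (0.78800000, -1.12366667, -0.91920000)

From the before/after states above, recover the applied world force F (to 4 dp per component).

velocity change Δv = (-0.04000000, -0.06000000, 0.00000000)
m·(v₁−v₀)/dt = (-2.4000, -3.6000, 0.0000)

F = (-2.4000, -3.6000, 0.0000)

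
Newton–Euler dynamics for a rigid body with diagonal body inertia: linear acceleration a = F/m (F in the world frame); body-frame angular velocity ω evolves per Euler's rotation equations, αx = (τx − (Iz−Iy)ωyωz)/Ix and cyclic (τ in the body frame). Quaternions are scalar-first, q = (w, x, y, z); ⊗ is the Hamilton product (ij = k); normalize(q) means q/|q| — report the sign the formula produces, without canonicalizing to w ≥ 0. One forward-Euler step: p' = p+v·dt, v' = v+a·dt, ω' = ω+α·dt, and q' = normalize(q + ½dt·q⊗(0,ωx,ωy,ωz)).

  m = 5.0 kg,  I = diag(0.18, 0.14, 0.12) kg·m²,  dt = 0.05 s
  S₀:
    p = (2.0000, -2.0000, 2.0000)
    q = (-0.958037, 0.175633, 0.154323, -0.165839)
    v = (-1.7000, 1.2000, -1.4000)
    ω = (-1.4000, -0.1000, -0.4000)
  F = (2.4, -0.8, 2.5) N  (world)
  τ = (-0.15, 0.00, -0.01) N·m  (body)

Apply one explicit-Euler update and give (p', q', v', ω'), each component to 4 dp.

p' = p + v·dt = (1.9150, -1.9400, 1.9300)
v' = v + a·dt = (-1.6760, 1.1920, -1.3750)
(τ − ω×Iω)/I = (-0.8289, -0.2400, -0.0367)
ω' = ω + α·dt = (-1.4414, -0.1120, -0.4018)
Hamilton product q⊗(0,ω) = (0.1949829, 1.2629387, 0.3982315, 0.5817037)
q' = normalize(q + ½dt·q⊗(0,ω)) = (-0.9525, 0.2071, 0.1642, -0.1512)

p' = (1.9150, -1.9400, 1.9300)
q' = (-0.9525, 0.2071, 0.1642, -0.1512)
v' = (-1.6760, 1.1920, -1.3750)
ω' = (-1.4414, -0.1120, -0.4018)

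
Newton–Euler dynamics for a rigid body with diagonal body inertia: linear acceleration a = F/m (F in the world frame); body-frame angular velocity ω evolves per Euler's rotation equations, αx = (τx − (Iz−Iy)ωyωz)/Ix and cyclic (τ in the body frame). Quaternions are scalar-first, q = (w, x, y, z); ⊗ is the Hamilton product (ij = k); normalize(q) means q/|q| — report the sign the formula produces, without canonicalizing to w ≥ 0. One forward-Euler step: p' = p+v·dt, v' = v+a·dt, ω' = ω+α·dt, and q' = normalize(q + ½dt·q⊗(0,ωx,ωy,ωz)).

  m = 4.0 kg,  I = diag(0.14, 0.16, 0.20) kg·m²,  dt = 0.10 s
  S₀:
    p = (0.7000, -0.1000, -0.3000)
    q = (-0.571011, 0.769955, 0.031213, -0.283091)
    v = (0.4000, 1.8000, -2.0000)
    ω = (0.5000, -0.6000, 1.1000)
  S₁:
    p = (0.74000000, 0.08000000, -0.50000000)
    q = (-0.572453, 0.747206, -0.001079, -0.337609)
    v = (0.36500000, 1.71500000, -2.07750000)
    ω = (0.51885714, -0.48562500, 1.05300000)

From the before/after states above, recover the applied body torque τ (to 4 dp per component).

ω₁ − ω₀ = (0.01885714, 0.11437500, -0.04700000)
applied torque τ = (0.0000, 0.1500, -0.1000)

τ = (0.0000, 0.1500, -0.1000)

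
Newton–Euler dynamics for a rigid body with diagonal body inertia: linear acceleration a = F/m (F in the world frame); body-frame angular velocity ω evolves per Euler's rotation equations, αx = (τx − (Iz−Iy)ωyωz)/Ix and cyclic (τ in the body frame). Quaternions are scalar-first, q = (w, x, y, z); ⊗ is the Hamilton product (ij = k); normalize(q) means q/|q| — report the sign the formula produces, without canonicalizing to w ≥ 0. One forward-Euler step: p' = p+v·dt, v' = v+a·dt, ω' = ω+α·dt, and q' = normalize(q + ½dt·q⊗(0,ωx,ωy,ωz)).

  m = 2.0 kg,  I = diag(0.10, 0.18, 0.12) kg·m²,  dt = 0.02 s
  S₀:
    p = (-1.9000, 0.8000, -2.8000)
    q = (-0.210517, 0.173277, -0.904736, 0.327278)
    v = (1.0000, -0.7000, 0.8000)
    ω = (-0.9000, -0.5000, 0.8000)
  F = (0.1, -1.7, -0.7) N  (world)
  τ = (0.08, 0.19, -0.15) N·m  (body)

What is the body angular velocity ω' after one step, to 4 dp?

ω' = (-0.8888, -0.4805, 0.7690)

gyro term ω×Iω = (0.0240, 0.0144, 0.0360)
angular accel α = (0.5600, 0.9756, -1.5500)
ω + α·dt = (-0.8888, -0.4805, 0.7690)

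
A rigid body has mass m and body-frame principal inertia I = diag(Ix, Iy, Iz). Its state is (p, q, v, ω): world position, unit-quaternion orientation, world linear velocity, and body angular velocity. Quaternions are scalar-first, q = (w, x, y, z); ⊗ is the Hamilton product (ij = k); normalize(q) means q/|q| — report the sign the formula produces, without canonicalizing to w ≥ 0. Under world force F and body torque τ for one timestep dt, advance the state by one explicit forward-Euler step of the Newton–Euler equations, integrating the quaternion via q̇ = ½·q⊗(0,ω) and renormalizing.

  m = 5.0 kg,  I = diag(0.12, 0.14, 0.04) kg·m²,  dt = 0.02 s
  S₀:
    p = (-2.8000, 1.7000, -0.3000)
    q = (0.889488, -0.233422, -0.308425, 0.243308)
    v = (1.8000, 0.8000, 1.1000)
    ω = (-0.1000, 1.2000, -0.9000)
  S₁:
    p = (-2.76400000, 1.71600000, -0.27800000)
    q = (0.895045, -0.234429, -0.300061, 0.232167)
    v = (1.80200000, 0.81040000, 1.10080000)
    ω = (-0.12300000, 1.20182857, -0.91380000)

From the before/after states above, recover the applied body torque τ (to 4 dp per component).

τ = (-0.0300, 0.0200, -0.0300)

rate change Δω = (-0.02300000, 0.00182857, -0.01380000)
precession coupling = (0.1080, 0.0072, -0.0024)
τ = I·(Δω/dt) + ω₀×(Iω₀) = (-0.0300, 0.0200, -0.0300)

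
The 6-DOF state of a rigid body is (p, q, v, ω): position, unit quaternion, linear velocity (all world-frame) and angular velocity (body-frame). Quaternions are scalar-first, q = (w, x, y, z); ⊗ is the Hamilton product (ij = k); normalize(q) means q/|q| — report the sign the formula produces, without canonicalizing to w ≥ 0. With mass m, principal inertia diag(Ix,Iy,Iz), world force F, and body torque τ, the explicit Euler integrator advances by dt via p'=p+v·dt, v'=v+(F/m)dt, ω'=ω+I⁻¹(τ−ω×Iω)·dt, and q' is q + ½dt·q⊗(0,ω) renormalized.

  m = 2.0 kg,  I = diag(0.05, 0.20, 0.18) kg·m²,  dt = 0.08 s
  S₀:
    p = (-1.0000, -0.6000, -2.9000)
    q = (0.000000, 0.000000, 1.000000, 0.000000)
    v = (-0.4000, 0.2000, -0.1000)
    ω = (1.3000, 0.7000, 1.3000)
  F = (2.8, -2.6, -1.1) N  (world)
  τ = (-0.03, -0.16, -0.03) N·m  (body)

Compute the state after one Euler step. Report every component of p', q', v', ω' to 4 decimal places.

ω×(Iω) gyroscopic = (-0.0182, -0.2197, 0.1365)
(τ − ω×Iω)/I = (-0.2360, 0.2985, -0.9250)
new body rate ω' = (1.2811, 0.7239, 1.2260)
2q̇ = q⊗(0,ω) = (-0.7000000, 1.3000000, 0.0000000, -1.3000000)
q + ½dt·q⊗(0,ω), renormalized = (-0.0279, 0.0518, 0.9969, -0.0518)
linear accel F/m = (1.4000, -1.3000, -0.5500)
new position p' = (-1.0320, -0.5840, -2.9080)
v' = v + a·dt = (-0.2880, 0.0960, -0.1440)

p' = (-1.0320, -0.5840, -2.9080)
q' = (-0.0279, 0.0518, 0.9969, -0.0518)
v' = (-0.2880, 0.0960, -0.1440)
ω' = (1.2811, 0.7239, 1.2260)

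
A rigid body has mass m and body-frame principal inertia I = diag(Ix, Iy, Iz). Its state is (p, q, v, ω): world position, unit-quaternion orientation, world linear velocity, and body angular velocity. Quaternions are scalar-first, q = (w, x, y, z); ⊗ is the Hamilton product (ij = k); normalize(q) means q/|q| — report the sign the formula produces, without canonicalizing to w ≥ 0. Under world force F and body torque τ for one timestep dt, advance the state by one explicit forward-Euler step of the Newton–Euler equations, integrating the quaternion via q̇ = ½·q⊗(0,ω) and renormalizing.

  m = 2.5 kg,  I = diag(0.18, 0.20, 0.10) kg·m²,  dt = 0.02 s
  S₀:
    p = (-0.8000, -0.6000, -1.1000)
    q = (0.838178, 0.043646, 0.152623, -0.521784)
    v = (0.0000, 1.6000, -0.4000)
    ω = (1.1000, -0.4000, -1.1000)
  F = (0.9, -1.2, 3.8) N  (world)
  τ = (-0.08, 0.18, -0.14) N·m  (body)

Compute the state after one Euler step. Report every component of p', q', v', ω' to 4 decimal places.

a = (0.3600, -0.4800, 1.5200)
new position p' = (-0.8000, -0.5680, -1.1080)
v + (F/m)dt = (0.0072, 1.5904, -0.3696)
ω×(Iω) gyroscopic = (-0.0440, -0.0968, -0.0088)
angular accel α = (-0.2000, 1.3840, -1.3120)
ω' = ω + α·dt = (1.0960, -0.3723, -1.1262)
Hamilton product q⊗(0,ω) = (-0.5609238, 0.5453969, -0.8612230, -1.1073395)
q + ½dt·q⊗(0,ω), renormalized = (0.8325, 0.0491, 0.1440, -0.5328)

p' = (-0.8000, -0.5680, -1.1080)
q' = (0.8325, 0.0491, 0.1440, -0.5328)
v' = (0.0072, 1.5904, -0.3696)
ω' = (1.0960, -0.3723, -1.1262)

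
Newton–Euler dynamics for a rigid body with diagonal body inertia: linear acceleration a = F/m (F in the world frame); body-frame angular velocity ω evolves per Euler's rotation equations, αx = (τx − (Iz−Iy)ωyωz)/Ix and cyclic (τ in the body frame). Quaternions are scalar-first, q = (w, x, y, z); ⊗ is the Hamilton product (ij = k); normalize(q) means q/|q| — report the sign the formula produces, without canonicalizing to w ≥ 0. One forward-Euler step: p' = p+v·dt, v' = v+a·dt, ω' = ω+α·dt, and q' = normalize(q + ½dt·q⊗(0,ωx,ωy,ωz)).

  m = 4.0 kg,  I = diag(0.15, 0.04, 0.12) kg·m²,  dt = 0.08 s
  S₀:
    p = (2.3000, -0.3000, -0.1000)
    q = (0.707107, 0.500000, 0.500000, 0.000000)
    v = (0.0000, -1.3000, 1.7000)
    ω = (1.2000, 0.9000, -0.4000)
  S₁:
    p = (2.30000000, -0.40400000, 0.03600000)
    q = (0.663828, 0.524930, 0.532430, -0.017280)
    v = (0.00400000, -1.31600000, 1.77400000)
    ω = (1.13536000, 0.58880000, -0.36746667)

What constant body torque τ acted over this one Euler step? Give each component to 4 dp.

τ = (-0.1500, -0.1700, -0.0700)

ω₁ − ω₀ = (-0.06464000, -0.31120000, 0.03253333)
gyro term ω₀×Iω₀ = (-0.0288, -0.0144, -0.1188)
I·α + gyro = (-0.1500, -0.1700, -0.0700)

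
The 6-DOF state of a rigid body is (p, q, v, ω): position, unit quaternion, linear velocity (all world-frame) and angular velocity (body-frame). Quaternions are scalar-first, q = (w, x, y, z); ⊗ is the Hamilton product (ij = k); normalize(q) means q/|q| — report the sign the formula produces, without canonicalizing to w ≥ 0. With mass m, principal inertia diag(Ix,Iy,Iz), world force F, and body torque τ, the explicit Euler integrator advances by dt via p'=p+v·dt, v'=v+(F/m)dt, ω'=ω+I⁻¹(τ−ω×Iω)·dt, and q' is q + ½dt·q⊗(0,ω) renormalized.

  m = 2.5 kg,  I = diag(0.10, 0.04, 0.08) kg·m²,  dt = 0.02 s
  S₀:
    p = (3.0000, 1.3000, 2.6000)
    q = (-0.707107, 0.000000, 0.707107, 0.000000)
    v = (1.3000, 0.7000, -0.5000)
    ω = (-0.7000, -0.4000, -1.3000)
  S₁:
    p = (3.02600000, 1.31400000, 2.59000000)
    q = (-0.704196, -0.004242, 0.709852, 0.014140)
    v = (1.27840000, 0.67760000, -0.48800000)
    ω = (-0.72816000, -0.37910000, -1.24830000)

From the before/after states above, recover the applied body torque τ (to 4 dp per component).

ω₁ − ω₀ = (-0.02816000, 0.02090000, 0.05170000)
applied torque τ = (-0.1200, 0.0600, 0.1900)

τ = (-0.1200, 0.0600, 0.1900)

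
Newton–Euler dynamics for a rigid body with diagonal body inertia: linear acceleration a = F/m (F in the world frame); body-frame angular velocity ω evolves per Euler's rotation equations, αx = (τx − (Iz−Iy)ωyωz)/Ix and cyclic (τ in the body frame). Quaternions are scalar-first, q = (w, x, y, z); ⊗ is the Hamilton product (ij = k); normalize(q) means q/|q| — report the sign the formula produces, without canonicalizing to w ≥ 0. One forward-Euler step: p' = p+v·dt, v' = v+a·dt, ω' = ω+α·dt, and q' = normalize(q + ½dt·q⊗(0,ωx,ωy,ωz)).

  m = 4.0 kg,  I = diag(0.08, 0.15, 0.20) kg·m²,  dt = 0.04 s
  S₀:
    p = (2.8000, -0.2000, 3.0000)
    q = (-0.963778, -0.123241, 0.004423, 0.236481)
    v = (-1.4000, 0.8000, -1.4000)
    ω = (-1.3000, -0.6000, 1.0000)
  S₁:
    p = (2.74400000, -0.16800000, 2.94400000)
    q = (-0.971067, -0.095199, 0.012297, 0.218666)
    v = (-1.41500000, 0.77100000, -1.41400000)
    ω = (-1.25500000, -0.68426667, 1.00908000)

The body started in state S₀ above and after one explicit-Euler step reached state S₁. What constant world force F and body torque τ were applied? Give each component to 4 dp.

F = (-1.5000, -2.9000, -1.4000)
τ = (0.0600, -0.1600, 0.1000)

ω₁ − ω₀ = (0.04500000, -0.08426667, 0.00908000)
applied torque τ = (0.0600, -0.1600, 0.1000)
v₁ − v₀ = (-0.01500000, -0.02900000, -0.01400000)
m·(v₁−v₀)/dt = (-1.5000, -2.9000, -1.4000)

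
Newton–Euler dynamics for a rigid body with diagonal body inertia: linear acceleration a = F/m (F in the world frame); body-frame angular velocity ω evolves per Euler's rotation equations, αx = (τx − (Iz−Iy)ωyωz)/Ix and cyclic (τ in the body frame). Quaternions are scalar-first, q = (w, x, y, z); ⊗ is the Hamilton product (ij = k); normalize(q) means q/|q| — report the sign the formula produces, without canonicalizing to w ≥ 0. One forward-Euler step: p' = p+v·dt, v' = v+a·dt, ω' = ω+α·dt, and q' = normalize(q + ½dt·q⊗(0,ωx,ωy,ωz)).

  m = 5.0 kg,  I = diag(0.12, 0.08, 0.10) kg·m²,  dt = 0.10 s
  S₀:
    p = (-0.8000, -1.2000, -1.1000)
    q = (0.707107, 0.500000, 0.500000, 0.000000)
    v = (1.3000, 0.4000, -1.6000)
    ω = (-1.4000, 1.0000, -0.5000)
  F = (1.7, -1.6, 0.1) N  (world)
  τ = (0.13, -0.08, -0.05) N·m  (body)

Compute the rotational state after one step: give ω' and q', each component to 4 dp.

ω×(Iω) gyroscopic = (-0.0100, 0.0140, 0.0560)
α = I⁻¹(τ − ω×Iω) = (1.1667, -1.1750, -1.0600)
new body rate ω' = (-1.2833, 0.8825, -0.6060)
Hamilton product q⊗(0,ω) = (0.2000000, -1.2399498, 0.9571070, 0.8464465)
q + ½dt·q⊗(0,ω), renormalized = (0.7142, 0.4363, 0.5457, 0.0422)

ω' = (-1.2833, 0.8825, -0.6060)
q' = (0.7142, 0.4363, 0.5457, 0.0422)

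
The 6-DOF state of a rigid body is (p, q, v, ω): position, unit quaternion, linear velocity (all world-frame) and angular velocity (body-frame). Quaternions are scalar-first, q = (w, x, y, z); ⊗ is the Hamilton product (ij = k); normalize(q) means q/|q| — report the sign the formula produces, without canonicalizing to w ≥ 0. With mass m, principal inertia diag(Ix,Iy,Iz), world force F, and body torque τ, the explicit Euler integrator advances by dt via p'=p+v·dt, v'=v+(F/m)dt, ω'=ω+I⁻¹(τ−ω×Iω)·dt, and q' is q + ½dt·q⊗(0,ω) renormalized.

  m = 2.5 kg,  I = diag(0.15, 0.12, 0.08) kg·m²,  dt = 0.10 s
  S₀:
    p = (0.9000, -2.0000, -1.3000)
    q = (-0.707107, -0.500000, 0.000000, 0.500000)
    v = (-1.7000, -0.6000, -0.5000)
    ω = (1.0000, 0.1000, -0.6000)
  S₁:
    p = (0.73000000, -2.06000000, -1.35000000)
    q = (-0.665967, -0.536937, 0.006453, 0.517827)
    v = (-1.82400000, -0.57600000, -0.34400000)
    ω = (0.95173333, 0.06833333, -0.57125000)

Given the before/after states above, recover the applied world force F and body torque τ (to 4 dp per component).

v₁ − v₀ = (-0.12400000, 0.02400000, 0.15600000)
applied force F = (-3.1000, 0.6000, 3.9000)
rate change Δω = (-0.04826667, -0.03166667, 0.02875000)
precession coupling = (0.0024, -0.0420, -0.0030)
applied torque τ = (-0.0700, -0.0800, 0.0200)

F = (-3.1000, 0.6000, 3.9000)
τ = (-0.0700, -0.0800, 0.0200)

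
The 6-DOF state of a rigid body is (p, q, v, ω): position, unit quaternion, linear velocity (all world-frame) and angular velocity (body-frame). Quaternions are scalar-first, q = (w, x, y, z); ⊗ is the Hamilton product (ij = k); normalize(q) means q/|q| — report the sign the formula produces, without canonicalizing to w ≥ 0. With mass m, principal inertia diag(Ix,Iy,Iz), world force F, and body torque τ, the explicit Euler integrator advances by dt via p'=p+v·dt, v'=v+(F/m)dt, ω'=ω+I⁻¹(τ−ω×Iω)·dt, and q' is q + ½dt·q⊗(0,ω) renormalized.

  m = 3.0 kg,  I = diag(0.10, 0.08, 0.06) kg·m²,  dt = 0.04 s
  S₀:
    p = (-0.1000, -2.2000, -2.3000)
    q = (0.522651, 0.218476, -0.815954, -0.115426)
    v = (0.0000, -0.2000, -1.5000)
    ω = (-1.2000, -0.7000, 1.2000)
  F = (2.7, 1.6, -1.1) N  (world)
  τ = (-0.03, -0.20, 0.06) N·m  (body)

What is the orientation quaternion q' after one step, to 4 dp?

2q̇ = q⊗(0,ω) = (-0.1704854, -1.6871242, -0.4895157, -0.5048968)
q + ½dt·q⊗(0,ω), renormalized = (0.5189, 0.1846, -0.8252, -0.1254)

q' = (0.5189, 0.1846, -0.8252, -0.1254)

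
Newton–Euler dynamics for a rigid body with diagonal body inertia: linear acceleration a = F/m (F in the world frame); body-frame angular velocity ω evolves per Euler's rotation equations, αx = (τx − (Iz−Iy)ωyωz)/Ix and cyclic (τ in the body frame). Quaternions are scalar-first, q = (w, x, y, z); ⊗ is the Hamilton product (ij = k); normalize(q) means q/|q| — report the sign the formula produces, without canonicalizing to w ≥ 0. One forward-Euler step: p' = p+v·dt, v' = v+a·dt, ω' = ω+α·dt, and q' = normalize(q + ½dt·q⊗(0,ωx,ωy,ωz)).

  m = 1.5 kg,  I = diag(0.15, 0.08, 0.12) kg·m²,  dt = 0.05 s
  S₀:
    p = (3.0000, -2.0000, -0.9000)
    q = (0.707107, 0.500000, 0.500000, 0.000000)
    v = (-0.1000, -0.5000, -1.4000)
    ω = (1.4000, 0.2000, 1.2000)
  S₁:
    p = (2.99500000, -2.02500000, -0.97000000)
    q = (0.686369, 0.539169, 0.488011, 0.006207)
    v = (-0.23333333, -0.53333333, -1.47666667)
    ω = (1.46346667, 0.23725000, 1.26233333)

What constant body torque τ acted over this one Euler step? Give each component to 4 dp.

τ = (0.2000, 0.1100, 0.1300)

Δω = ω₁−ω₀ = (0.06346667, 0.03725000, 0.06233333)
applied torque τ = (0.2000, 0.1100, 0.1300)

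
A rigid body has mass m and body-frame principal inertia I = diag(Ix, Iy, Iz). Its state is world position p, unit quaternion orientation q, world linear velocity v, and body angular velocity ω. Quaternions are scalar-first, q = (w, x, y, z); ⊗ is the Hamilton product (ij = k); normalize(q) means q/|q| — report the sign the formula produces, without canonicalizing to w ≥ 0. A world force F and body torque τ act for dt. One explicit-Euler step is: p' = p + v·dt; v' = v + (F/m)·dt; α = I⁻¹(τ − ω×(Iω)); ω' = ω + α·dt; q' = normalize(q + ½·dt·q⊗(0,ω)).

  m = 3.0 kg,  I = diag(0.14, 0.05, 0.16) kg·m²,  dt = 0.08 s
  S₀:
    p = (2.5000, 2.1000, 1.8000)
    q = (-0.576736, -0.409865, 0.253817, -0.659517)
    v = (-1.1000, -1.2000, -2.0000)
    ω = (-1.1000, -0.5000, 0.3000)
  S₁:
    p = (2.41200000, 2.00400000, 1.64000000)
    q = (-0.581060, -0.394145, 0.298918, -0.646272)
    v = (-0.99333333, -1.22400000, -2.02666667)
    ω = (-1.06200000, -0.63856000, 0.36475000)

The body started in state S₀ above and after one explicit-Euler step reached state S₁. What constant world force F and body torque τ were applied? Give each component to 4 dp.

rate change Δω = (0.03800000, -0.13856000, 0.06475000)
τ = I·(Δω/dt) + ω₀×(Iω₀) = (0.0500, -0.0800, 0.0800)
Δv = v₁−v₀ = (0.10666667, -0.02400000, -0.02666667)
F = m·Δv/dt = (4.0000, -0.9000, -1.0000)

F = (4.0000, -0.9000, -1.0000)
τ = (0.0500, -0.0800, 0.0800)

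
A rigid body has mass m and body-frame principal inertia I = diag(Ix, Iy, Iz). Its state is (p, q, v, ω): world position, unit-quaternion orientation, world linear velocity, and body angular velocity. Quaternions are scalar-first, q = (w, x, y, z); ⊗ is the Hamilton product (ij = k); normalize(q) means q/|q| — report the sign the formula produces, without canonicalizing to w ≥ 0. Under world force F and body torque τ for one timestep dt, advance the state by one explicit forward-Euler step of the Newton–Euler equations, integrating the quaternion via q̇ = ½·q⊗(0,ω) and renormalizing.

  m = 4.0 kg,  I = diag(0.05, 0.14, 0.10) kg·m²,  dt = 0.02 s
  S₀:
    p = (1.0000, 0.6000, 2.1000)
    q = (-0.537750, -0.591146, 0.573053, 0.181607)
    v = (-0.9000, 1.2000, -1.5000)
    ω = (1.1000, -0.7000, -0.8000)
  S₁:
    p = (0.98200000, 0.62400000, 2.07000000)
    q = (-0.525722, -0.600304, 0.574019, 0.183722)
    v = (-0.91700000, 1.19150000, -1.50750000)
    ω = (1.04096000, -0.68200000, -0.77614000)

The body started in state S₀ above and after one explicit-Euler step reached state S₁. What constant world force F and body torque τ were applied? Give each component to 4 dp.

F = (-3.4000, -1.7000, -1.5000)
τ = (-0.1700, 0.1700, 0.0500)

Δv = v₁−v₀ = (-0.01700000, -0.00850000, -0.00750000)
F = m·Δv/dt = (-3.4000, -1.7000, -1.5000)
ω₁ − ω₀ = (-0.05904000, 0.01800000, 0.02386000)
gyro term ω₀×Iω₀ = (-0.0224, 0.0440, -0.0693)
applied torque τ = (-0.1700, 0.1700, 0.0500)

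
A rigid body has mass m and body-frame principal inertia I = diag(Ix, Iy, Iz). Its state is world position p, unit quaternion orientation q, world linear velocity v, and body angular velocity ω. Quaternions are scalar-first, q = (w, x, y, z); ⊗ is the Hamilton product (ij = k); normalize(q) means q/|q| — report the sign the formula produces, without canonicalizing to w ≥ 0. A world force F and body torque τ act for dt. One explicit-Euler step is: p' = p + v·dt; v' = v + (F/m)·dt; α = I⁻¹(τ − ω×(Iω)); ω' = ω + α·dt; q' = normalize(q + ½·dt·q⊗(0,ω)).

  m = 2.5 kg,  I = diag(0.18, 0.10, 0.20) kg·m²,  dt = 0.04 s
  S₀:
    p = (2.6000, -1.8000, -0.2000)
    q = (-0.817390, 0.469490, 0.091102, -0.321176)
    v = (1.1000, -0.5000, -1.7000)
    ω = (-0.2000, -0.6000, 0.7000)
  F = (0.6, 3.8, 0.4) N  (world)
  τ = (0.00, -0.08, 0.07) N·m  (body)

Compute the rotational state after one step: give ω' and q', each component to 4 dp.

ω' = (-0.1907, -0.6331, 0.7159)
q' = (-0.8098, 0.4701, 0.0956, -0.3378)

gyro term ω×Iω = (-0.0420, 0.0028, -0.0096)
angular accel α = (0.2333, -0.8280, 0.3980)
ω' = ω + α·dt = (-0.1907, -0.6331, 0.7159)
2q̇ = q⊗(0,ω) = (0.3733824, 0.0345438, 0.2260262, -0.8356466)
updated quaternion q' = (-0.8098, 0.4701, 0.0956, -0.3378)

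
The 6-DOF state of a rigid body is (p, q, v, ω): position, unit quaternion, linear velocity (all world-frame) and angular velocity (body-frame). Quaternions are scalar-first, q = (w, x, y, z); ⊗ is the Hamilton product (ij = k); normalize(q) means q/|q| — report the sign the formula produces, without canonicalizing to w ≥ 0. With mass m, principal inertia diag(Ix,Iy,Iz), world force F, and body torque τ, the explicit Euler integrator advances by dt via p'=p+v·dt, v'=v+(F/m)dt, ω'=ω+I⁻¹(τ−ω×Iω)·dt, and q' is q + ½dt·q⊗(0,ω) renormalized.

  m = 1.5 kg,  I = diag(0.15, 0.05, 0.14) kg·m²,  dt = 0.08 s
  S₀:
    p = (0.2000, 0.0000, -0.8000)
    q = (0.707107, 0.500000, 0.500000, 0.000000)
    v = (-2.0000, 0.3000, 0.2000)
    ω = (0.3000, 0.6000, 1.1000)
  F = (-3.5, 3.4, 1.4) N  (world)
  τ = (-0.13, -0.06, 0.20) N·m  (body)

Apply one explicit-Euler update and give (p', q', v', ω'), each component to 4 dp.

a = F/m = (-2.3333, 2.2667, 0.9333)
p + v·dt = (0.0400, 0.0240, -0.7840)
v + (F/m)dt = (-2.1867, 0.4813, 0.2747)
(τ − ω×Iω)/I = (-1.2627, -1.2660, 1.5571)
ω' = ω + α·dt = (0.1990, 0.4987, 1.2246)
2q̇ = q⊗(0,ω) = (-0.4500000, 0.7621321, -0.1257358, 0.9278177)
updated quaternion q' = (0.6882, 0.5298, 0.4943, 0.0371)

p' = (0.0400, 0.0240, -0.7840)
q' = (0.6882, 0.5298, 0.4943, 0.0371)
v' = (-2.1867, 0.4813, 0.2747)
ω' = (0.1990, 0.4987, 1.2246)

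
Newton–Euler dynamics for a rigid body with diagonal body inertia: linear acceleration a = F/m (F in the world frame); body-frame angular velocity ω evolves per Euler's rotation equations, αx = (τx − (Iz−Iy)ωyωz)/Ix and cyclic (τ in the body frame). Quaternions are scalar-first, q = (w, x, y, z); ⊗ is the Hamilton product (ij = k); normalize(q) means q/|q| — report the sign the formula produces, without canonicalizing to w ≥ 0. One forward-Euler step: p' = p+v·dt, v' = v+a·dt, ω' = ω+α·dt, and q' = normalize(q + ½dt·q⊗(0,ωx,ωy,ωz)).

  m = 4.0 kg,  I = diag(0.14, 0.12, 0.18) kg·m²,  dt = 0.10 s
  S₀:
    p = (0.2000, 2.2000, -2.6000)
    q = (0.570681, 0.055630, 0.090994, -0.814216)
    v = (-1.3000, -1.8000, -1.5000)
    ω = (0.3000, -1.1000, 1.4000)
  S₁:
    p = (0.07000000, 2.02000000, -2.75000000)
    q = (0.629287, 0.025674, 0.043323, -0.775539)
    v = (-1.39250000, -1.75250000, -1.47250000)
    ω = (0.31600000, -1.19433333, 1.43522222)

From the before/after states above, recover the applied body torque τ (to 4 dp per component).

Δω = ω₁−ω₀ = (0.01600000, -0.09433333, 0.03522222)
precession coupling = (-0.0924, -0.0168, 0.0066)
I·α + gyro = (-0.0700, -0.1300, 0.0700)

τ = (-0.0700, -0.1300, 0.0700)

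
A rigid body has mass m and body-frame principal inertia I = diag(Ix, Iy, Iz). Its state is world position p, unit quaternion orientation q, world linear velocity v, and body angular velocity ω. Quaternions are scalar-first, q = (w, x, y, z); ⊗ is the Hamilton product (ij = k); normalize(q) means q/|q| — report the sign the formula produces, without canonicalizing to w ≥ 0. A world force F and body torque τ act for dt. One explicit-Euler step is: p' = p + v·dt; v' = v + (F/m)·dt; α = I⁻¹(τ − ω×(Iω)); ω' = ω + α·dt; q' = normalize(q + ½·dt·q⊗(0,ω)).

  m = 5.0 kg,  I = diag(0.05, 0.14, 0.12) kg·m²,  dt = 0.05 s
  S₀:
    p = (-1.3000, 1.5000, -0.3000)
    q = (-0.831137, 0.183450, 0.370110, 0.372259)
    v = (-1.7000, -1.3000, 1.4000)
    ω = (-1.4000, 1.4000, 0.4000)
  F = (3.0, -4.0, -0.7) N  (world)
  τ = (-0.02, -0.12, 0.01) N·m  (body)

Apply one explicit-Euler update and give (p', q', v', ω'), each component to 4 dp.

precession coupling ω×(Iω) = (-0.0112, 0.0392, -0.1764)
(τ − ω×Iω)/I = (-0.1760, -1.1371, 1.5533)
new body rate ω' = (-1.4088, 1.3431, 0.4777)
Hamilton product q⊗(0,ω) = (-0.4102276, 0.7904732, -1.7581344, 0.4425292)
q + ½dt·q⊗(0,ω), renormalized = (-0.8403, 0.2030, 0.3257, 0.3828)
new position p' = (-1.3850, 1.4350, -0.2300)
new velocity v' = (-1.6700, -1.3400, 1.3930)

p' = (-1.3850, 1.4350, -0.2300)
q' = (-0.8403, 0.2030, 0.3257, 0.3828)
v' = (-1.6700, -1.3400, 1.3930)
ω' = (-1.4088, 1.3431, 0.4777)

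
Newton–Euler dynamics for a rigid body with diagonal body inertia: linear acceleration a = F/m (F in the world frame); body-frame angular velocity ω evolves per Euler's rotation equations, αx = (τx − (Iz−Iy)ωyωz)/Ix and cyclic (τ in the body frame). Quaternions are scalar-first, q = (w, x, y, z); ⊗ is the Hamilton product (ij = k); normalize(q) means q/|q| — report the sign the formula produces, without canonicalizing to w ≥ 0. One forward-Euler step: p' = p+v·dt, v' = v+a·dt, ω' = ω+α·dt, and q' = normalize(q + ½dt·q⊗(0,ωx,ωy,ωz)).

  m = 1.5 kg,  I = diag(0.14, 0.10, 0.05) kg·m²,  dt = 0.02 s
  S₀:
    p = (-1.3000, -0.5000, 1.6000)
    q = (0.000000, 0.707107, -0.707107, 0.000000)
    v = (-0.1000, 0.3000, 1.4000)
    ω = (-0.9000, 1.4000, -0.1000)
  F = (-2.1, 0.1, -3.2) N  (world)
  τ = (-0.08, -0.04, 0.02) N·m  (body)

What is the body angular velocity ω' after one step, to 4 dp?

(τ − ω×Iω)/I = (-0.6214, -0.4810, -0.6080)
ω' = ω + α·dt = (-0.9124, 1.3904, -0.1122)

ω' = (-0.9124, 1.3904, -0.1122)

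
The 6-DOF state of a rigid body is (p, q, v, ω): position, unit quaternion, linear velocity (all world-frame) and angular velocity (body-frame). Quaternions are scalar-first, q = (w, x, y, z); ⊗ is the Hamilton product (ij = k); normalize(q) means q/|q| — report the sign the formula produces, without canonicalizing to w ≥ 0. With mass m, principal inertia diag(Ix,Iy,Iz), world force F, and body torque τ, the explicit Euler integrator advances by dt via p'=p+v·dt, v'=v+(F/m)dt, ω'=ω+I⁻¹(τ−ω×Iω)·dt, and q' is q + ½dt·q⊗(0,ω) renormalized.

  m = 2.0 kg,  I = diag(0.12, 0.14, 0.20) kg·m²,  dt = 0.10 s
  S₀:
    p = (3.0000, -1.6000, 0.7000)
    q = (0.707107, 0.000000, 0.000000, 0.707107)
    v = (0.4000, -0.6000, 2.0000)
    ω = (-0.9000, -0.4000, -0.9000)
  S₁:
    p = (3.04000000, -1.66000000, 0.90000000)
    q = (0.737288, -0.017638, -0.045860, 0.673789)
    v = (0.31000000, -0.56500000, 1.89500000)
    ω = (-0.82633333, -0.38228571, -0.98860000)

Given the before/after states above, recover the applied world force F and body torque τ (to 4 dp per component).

Δv = v₁−v₀ = (-0.09000000, 0.03500000, -0.10500000)
m·(v₁−v₀)/dt = (-1.8000, 0.7000, -2.1000)
ω₁ − ω₀ = (0.07366667, 0.01771429, -0.08860000)
I·α + gyro = (0.1100, -0.0400, -0.1700)

F = (-1.8000, 0.7000, -2.1000)
τ = (0.1100, -0.0400, -0.1700)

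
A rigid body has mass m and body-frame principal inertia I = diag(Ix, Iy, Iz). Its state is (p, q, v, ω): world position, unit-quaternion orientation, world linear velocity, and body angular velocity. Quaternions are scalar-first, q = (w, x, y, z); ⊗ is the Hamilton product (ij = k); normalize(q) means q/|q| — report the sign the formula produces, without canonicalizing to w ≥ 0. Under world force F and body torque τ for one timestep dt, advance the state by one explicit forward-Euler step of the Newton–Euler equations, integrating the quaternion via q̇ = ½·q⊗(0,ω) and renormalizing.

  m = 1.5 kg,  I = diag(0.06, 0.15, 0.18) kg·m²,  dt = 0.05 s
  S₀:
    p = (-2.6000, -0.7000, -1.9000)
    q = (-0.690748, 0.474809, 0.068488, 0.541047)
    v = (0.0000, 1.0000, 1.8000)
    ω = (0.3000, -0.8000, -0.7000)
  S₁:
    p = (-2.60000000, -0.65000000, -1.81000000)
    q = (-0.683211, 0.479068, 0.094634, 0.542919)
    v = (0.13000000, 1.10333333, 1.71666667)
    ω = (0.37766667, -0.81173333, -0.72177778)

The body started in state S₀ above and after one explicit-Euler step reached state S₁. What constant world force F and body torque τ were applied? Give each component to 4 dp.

F = (3.9000, 3.1000, -2.5000)
τ = (0.1100, -0.0100, -0.1000)

rate change Δω = (0.07766667, -0.01173333, -0.02177778)
ω₀×(Iω₀) = (0.0168, 0.0252, -0.0216)
applied torque τ = (0.1100, -0.0100, -0.1000)
velocity change Δv = (0.13000000, 0.10333333, -0.08333333)
F = m·Δv/dt = (3.9000, 3.1000, -2.5000)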